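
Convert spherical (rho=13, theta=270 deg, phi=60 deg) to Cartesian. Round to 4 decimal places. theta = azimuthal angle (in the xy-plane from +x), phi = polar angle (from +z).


x = 13 * sin(60) * cos(270) = 0
y = 13 * sin(60) * sin(270) = -11.2583
z = 13 * cos(60) = 6.5

(0, -11.2583, 6.5)


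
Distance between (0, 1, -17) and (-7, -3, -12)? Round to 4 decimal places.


d = sqrt((-7-0)^2 + (-3-1)^2 + (-12--17)^2) = 9.4868

9.4868


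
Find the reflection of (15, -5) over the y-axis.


Reflection across y-axis: (x, y) -> (-x, y)
(15, -5) -> (-15, -5)

(-15, -5)


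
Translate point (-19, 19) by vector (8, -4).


Translation: (x+dx, y+dy) = (-19+8, 19+-4) = (-11, 15)

(-11, 15)


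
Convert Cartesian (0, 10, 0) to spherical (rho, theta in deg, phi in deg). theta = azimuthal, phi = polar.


rho = sqrt(0^2 + 10^2 + 0^2) = 10
theta = atan2(10, 0) = 90 deg
phi = acos(0/10) = 90 deg

rho = 10, theta = 90 deg, phi = 90 deg


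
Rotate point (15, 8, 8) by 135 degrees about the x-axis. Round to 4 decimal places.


x' = 15
y' = 8*cos(135) - 8*sin(135) = -11.3137
z' = 8*sin(135) + 8*cos(135) = 0

(15, -11.3137, 0)


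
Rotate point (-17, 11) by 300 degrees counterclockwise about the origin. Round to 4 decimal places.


x' = -17*cos(300) - 11*sin(300) = 1.0263
y' = -17*sin(300) + 11*cos(300) = 20.2224

(1.0263, 20.2224)


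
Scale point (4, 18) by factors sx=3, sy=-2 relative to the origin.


Scaling: (x*sx, y*sy) = (4*3, 18*-2) = (12, -36)

(12, -36)


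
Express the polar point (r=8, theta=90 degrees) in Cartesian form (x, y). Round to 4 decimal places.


x = 8 * cos(90) = 0
y = 8 * sin(90) = 8

(0, 8)


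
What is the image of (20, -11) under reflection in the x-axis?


Reflection across x-axis: (x, y) -> (x, -y)
(20, -11) -> (20, 11)

(20, 11)


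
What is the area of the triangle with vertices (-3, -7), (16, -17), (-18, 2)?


Area = |x1(y2-y3) + x2(y3-y1) + x3(y1-y2)| / 2
= |-3*(-17-2) + 16*(2--7) + -18*(-7--17)| / 2
= 10.5

10.5


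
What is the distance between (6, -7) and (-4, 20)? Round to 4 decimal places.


d = sqrt((-4-6)^2 + (20--7)^2) = 28.7924

28.7924


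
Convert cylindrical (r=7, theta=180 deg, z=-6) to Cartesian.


x = 7 * cos(180) = -7
y = 7 * sin(180) = 0
z = -6

(-7, 0, -6)


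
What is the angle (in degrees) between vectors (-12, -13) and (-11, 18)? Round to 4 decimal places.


dot = -12*-11 + -13*18 = -102
|u| = 17.6918, |v| = 21.095
cos(angle) = -0.2733
angle = 105.861 degrees

105.861 degrees


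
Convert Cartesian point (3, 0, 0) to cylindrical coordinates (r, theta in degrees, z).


r = sqrt(3^2 + 0^2) = 3
theta = atan2(0, 3) = 0 deg
z = 0

r = 3, theta = 0 deg, z = 0


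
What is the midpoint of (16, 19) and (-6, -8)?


Midpoint = ((16+-6)/2, (19+-8)/2) = (5, 5.5)

(5, 5.5)


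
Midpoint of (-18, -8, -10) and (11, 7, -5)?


Midpoint = ((-18+11)/2, (-8+7)/2, (-10+-5)/2) = (-3.5, -0.5, -7.5)

(-3.5, -0.5, -7.5)


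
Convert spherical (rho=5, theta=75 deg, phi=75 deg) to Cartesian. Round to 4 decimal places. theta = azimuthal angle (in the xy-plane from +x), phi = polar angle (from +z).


x = 5 * sin(75) * cos(75) = 1.25
y = 5 * sin(75) * sin(75) = 4.6651
z = 5 * cos(75) = 1.2941

(1.25, 4.6651, 1.2941)


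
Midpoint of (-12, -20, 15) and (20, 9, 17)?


Midpoint = ((-12+20)/2, (-20+9)/2, (15+17)/2) = (4, -5.5, 16)

(4, -5.5, 16)


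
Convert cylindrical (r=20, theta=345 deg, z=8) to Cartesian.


x = 20 * cos(345) = 19.3185
y = 20 * sin(345) = -5.1764
z = 8

(19.3185, -5.1764, 8)


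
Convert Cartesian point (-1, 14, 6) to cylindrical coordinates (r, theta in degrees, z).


r = sqrt((-1)^2 + 14^2) = 14.0357
theta = atan2(14, -1) = 94.0856 deg
z = 6

r = 14.0357, theta = 94.0856 deg, z = 6


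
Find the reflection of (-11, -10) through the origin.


Reflection through origin: (x, y) -> (-x, -y)
(-11, -10) -> (11, 10)

(11, 10)


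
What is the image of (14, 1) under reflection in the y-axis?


Reflection across y-axis: (x, y) -> (-x, y)
(14, 1) -> (-14, 1)

(-14, 1)


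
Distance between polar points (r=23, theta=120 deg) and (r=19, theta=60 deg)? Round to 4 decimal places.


d = sqrt(r1^2 + r2^2 - 2*r1*r2*cos(t2-t1))
d = sqrt(23^2 + 19^2 - 2*23*19*cos(60-120)) = 21.2838

21.2838


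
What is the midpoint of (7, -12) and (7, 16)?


Midpoint = ((7+7)/2, (-12+16)/2) = (7, 2)

(7, 2)


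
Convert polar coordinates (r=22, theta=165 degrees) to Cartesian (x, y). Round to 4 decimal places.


x = 22 * cos(165) = -21.2504
y = 22 * sin(165) = 5.694

(-21.2504, 5.694)


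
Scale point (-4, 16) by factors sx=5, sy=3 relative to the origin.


Scaling: (x*sx, y*sy) = (-4*5, 16*3) = (-20, 48)

(-20, 48)


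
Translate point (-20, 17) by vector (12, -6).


Translation: (x+dx, y+dy) = (-20+12, 17+-6) = (-8, 11)

(-8, 11)


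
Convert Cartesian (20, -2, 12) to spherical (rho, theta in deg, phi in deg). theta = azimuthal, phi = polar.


rho = sqrt(20^2 + (-2)^2 + 12^2) = 23.4094
theta = atan2(-2, 20) = 354.2894 deg
phi = acos(12/23.4094) = 59.1619 deg

rho = 23.4094, theta = 354.2894 deg, phi = 59.1619 deg


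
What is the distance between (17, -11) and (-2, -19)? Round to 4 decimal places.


d = sqrt((-2-17)^2 + (-19--11)^2) = 20.6155

20.6155


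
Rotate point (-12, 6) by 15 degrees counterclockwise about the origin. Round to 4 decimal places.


x' = -12*cos(15) - 6*sin(15) = -13.144
y' = -12*sin(15) + 6*cos(15) = 2.6897

(-13.144, 2.6897)


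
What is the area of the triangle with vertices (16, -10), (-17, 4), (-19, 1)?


Area = |x1(y2-y3) + x2(y3-y1) + x3(y1-y2)| / 2
= |16*(4-1) + -17*(1--10) + -19*(-10-4)| / 2
= 63.5

63.5


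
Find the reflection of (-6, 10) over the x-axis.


Reflection across x-axis: (x, y) -> (x, -y)
(-6, 10) -> (-6, -10)

(-6, -10)


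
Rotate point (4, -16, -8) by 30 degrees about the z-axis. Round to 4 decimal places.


x' = 4*cos(30) - -16*sin(30) = 11.4641
y' = 4*sin(30) + -16*cos(30) = -11.8564
z' = -8

(11.4641, -11.8564, -8)


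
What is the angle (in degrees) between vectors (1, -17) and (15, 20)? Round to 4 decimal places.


dot = 1*15 + -17*20 = -325
|u| = 17.0294, |v| = 25
cos(angle) = -0.7634
angle = 139.7636 degrees

139.7636 degrees


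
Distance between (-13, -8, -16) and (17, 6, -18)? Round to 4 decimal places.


d = sqrt((17--13)^2 + (6--8)^2 + (-18--16)^2) = 33.1662

33.1662


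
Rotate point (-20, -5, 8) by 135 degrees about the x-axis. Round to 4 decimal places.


x' = -20
y' = -5*cos(135) - 8*sin(135) = -2.1213
z' = -5*sin(135) + 8*cos(135) = -9.1924

(-20, -2.1213, -9.1924)


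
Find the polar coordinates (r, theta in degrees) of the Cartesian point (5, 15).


r = sqrt(5^2 + 15^2) = 15.8114
theta = atan2(15, 5) = 71.5651 degrees

r = 15.8114, theta = 71.5651 degrees


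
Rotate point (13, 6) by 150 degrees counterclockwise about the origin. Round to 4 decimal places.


x' = 13*cos(150) - 6*sin(150) = -14.2583
y' = 13*sin(150) + 6*cos(150) = 1.3038

(-14.2583, 1.3038)


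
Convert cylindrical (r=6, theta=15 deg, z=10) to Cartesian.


x = 6 * cos(15) = 5.7956
y = 6 * sin(15) = 1.5529
z = 10

(5.7956, 1.5529, 10)


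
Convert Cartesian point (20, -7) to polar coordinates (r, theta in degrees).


r = sqrt(20^2 + (-7)^2) = 21.1896
theta = atan2(-7, 20) = 340.71 degrees

r = 21.1896, theta = 340.71 degrees


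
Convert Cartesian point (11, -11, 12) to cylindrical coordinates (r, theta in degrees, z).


r = sqrt(11^2 + (-11)^2) = 15.5563
theta = atan2(-11, 11) = 315 deg
z = 12

r = 15.5563, theta = 315 deg, z = 12


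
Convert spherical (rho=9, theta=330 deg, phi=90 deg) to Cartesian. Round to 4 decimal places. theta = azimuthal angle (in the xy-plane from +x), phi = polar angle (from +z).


x = 9 * sin(90) * cos(330) = 7.7942
y = 9 * sin(90) * sin(330) = -4.5
z = 9 * cos(90) = 0

(7.7942, -4.5, 0)


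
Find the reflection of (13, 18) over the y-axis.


Reflection across y-axis: (x, y) -> (-x, y)
(13, 18) -> (-13, 18)

(-13, 18)


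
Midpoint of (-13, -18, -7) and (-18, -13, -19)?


Midpoint = ((-13+-18)/2, (-18+-13)/2, (-7+-19)/2) = (-15.5, -15.5, -13)

(-15.5, -15.5, -13)


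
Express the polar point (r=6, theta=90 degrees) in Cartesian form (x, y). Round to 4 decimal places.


x = 6 * cos(90) = 0
y = 6 * sin(90) = 6

(0, 6)


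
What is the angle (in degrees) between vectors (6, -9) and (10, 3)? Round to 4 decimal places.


dot = 6*10 + -9*3 = 33
|u| = 10.8167, |v| = 10.4403
cos(angle) = 0.2922
angle = 73.0092 degrees

73.0092 degrees


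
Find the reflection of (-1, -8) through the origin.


Reflection through origin: (x, y) -> (-x, -y)
(-1, -8) -> (1, 8)

(1, 8)


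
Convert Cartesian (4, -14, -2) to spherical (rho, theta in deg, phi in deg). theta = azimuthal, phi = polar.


rho = sqrt(4^2 + (-14)^2 + (-2)^2) = 14.6969
theta = atan2(-14, 4) = 285.9454 deg
phi = acos(-2/14.6969) = 97.8212 deg

rho = 14.6969, theta = 285.9454 deg, phi = 97.8212 deg


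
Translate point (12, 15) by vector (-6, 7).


Translation: (x+dx, y+dy) = (12+-6, 15+7) = (6, 22)

(6, 22)


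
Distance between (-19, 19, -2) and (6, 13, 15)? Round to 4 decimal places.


d = sqrt((6--19)^2 + (13-19)^2 + (15--2)^2) = 30.8221

30.8221


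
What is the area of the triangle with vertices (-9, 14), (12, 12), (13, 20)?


Area = |x1(y2-y3) + x2(y3-y1) + x3(y1-y2)| / 2
= |-9*(12-20) + 12*(20-14) + 13*(14-12)| / 2
= 85

85


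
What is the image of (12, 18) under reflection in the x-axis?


Reflection across x-axis: (x, y) -> (x, -y)
(12, 18) -> (12, -18)

(12, -18)


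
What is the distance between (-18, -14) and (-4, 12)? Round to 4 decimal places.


d = sqrt((-4--18)^2 + (12--14)^2) = 29.5296

29.5296


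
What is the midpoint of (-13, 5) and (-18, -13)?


Midpoint = ((-13+-18)/2, (5+-13)/2) = (-15.5, -4)

(-15.5, -4)


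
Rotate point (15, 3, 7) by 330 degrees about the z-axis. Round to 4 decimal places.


x' = 15*cos(330) - 3*sin(330) = 14.4904
y' = 15*sin(330) + 3*cos(330) = -4.9019
z' = 7

(14.4904, -4.9019, 7)


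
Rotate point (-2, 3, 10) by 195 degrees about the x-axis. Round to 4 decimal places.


x' = -2
y' = 3*cos(195) - 10*sin(195) = -0.3096
z' = 3*sin(195) + 10*cos(195) = -10.4357

(-2, -0.3096, -10.4357)


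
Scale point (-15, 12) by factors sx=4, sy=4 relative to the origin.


Scaling: (x*sx, y*sy) = (-15*4, 12*4) = (-60, 48)

(-60, 48)


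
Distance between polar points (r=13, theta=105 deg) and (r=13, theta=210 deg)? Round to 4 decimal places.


d = sqrt(r1^2 + r2^2 - 2*r1*r2*cos(t2-t1))
d = sqrt(13^2 + 13^2 - 2*13*13*cos(210-105)) = 20.6272

20.6272


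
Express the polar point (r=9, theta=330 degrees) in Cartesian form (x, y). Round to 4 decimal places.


x = 9 * cos(330) = 7.7942
y = 9 * sin(330) = -4.5

(7.7942, -4.5)


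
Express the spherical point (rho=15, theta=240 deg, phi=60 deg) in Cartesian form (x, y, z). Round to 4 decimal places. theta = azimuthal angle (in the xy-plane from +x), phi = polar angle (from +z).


x = 15 * sin(60) * cos(240) = -6.4952
y = 15 * sin(60) * sin(240) = -11.25
z = 15 * cos(60) = 7.5

(-6.4952, -11.25, 7.5)


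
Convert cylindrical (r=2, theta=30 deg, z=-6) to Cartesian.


x = 2 * cos(30) = 1.7321
y = 2 * sin(30) = 1
z = -6

(1.7321, 1, -6)


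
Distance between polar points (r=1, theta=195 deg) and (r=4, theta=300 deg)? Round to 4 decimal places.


d = sqrt(r1^2 + r2^2 - 2*r1*r2*cos(t2-t1))
d = sqrt(1^2 + 4^2 - 2*1*4*cos(300-195)) = 4.367

4.367


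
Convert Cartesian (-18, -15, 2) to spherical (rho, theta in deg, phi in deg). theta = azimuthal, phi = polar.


rho = sqrt((-18)^2 + (-15)^2 + 2^2) = 23.516
theta = atan2(-15, -18) = 219.8056 deg
phi = acos(2/23.516) = 85.1212 deg

rho = 23.516, theta = 219.8056 deg, phi = 85.1212 deg


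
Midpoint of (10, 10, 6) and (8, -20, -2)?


Midpoint = ((10+8)/2, (10+-20)/2, (6+-2)/2) = (9, -5, 2)

(9, -5, 2)


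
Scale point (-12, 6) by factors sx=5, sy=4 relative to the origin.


Scaling: (x*sx, y*sy) = (-12*5, 6*4) = (-60, 24)

(-60, 24)


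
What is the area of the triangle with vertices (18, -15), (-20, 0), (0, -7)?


Area = |x1(y2-y3) + x2(y3-y1) + x3(y1-y2)| / 2
= |18*(0--7) + -20*(-7--15) + 0*(-15-0)| / 2
= 17

17


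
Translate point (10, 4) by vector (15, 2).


Translation: (x+dx, y+dy) = (10+15, 4+2) = (25, 6)

(25, 6)


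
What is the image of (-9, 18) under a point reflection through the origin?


Reflection through origin: (x, y) -> (-x, -y)
(-9, 18) -> (9, -18)

(9, -18)


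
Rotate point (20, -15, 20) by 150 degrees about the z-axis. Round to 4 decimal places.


x' = 20*cos(150) - -15*sin(150) = -9.8205
y' = 20*sin(150) + -15*cos(150) = 22.9904
z' = 20

(-9.8205, 22.9904, 20)


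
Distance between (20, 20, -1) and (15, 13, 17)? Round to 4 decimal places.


d = sqrt((15-20)^2 + (13-20)^2 + (17--1)^2) = 19.9499

19.9499


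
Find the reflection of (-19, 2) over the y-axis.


Reflection across y-axis: (x, y) -> (-x, y)
(-19, 2) -> (19, 2)

(19, 2)


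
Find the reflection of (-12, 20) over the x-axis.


Reflection across x-axis: (x, y) -> (x, -y)
(-12, 20) -> (-12, -20)

(-12, -20)


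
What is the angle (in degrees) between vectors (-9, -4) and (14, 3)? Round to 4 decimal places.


dot = -9*14 + -4*3 = -138
|u| = 9.8489, |v| = 14.3178
cos(angle) = -0.9786
angle = 168.1323 degrees

168.1323 degrees


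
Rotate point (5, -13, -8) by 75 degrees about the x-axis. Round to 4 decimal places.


x' = 5
y' = -13*cos(75) - -8*sin(75) = 4.3628
z' = -13*sin(75) + -8*cos(75) = -14.6276

(5, 4.3628, -14.6276)


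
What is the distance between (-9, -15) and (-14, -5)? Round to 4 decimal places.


d = sqrt((-14--9)^2 + (-5--15)^2) = 11.1803

11.1803


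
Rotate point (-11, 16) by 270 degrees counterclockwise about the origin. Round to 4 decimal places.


x' = -11*cos(270) - 16*sin(270) = 16
y' = -11*sin(270) + 16*cos(270) = 11

(16, 11)


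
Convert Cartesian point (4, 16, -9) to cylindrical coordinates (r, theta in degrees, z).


r = sqrt(4^2 + 16^2) = 16.4924
theta = atan2(16, 4) = 75.9638 deg
z = -9

r = 16.4924, theta = 75.9638 deg, z = -9


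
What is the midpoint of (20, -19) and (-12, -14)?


Midpoint = ((20+-12)/2, (-19+-14)/2) = (4, -16.5)

(4, -16.5)


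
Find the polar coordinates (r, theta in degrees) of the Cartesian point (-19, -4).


r = sqrt((-19)^2 + (-4)^2) = 19.4165
theta = atan2(-4, -19) = 191.8887 degrees

r = 19.4165, theta = 191.8887 degrees


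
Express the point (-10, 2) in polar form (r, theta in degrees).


r = sqrt((-10)^2 + 2^2) = 10.198
theta = atan2(2, -10) = 168.6901 degrees

r = 10.198, theta = 168.6901 degrees


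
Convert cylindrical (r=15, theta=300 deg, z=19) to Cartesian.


x = 15 * cos(300) = 7.5
y = 15 * sin(300) = -12.9904
z = 19

(7.5, -12.9904, 19)


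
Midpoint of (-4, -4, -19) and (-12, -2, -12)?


Midpoint = ((-4+-12)/2, (-4+-2)/2, (-19+-12)/2) = (-8, -3, -15.5)

(-8, -3, -15.5)


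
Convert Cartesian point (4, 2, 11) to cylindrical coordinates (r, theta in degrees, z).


r = sqrt(4^2 + 2^2) = 4.4721
theta = atan2(2, 4) = 26.5651 deg
z = 11

r = 4.4721, theta = 26.5651 deg, z = 11


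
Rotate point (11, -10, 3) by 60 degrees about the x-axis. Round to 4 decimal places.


x' = 11
y' = -10*cos(60) - 3*sin(60) = -7.5981
z' = -10*sin(60) + 3*cos(60) = -7.1603

(11, -7.5981, -7.1603)


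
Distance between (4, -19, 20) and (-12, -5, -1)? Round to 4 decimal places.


d = sqrt((-12-4)^2 + (-5--19)^2 + (-1-20)^2) = 29.8831

29.8831


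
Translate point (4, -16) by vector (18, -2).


Translation: (x+dx, y+dy) = (4+18, -16+-2) = (22, -18)

(22, -18)


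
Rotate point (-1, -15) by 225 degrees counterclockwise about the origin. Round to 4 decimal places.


x' = -1*cos(225) - -15*sin(225) = -9.8995
y' = -1*sin(225) + -15*cos(225) = 11.3137

(-9.8995, 11.3137)


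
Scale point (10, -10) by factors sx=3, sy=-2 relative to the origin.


Scaling: (x*sx, y*sy) = (10*3, -10*-2) = (30, 20)

(30, 20)


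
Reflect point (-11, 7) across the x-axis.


Reflection across x-axis: (x, y) -> (x, -y)
(-11, 7) -> (-11, -7)

(-11, -7)


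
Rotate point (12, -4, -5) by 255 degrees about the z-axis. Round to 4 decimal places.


x' = 12*cos(255) - -4*sin(255) = -6.9695
y' = 12*sin(255) + -4*cos(255) = -10.5558
z' = -5

(-6.9695, -10.5558, -5)


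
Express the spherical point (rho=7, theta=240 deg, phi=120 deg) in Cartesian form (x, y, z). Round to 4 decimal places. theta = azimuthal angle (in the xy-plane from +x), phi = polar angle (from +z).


x = 7 * sin(120) * cos(240) = -3.0311
y = 7 * sin(120) * sin(240) = -5.25
z = 7 * cos(120) = -3.5

(-3.0311, -5.25, -3.5)


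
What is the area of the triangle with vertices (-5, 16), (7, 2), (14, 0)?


Area = |x1(y2-y3) + x2(y3-y1) + x3(y1-y2)| / 2
= |-5*(2-0) + 7*(0-16) + 14*(16-2)| / 2
= 37

37


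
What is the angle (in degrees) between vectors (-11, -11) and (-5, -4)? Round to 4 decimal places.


dot = -11*-5 + -11*-4 = 99
|u| = 15.5563, |v| = 6.4031
cos(angle) = 0.9939
angle = 6.3402 degrees

6.3402 degrees


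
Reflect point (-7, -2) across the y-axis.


Reflection across y-axis: (x, y) -> (-x, y)
(-7, -2) -> (7, -2)

(7, -2)


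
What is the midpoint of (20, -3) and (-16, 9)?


Midpoint = ((20+-16)/2, (-3+9)/2) = (2, 3)

(2, 3)


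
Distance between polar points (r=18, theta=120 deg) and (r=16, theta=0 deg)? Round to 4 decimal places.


d = sqrt(r1^2 + r2^2 - 2*r1*r2*cos(t2-t1))
d = sqrt(18^2 + 16^2 - 2*18*16*cos(0-120)) = 29.4618

29.4618


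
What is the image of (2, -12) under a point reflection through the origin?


Reflection through origin: (x, y) -> (-x, -y)
(2, -12) -> (-2, 12)

(-2, 12)


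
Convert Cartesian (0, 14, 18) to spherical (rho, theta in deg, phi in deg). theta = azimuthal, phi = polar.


rho = sqrt(0^2 + 14^2 + 18^2) = 22.8035
theta = atan2(14, 0) = 90 deg
phi = acos(18/22.8035) = 37.875 deg

rho = 22.8035, theta = 90 deg, phi = 37.875 deg


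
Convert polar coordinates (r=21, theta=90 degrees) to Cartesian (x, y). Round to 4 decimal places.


x = 21 * cos(90) = 0
y = 21 * sin(90) = 21

(0, 21)


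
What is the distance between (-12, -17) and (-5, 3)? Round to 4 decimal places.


d = sqrt((-5--12)^2 + (3--17)^2) = 21.1896

21.1896


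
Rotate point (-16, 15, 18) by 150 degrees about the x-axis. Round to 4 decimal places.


x' = -16
y' = 15*cos(150) - 18*sin(150) = -21.9904
z' = 15*sin(150) + 18*cos(150) = -8.0885

(-16, -21.9904, -8.0885)


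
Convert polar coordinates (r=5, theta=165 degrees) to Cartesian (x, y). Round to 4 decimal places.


x = 5 * cos(165) = -4.8296
y = 5 * sin(165) = 1.2941

(-4.8296, 1.2941)


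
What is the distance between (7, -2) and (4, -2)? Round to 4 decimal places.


d = sqrt((4-7)^2 + (-2--2)^2) = 3

3


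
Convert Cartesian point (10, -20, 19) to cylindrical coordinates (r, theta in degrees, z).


r = sqrt(10^2 + (-20)^2) = 22.3607
theta = atan2(-20, 10) = 296.5651 deg
z = 19

r = 22.3607, theta = 296.5651 deg, z = 19


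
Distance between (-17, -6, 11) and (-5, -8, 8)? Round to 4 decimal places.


d = sqrt((-5--17)^2 + (-8--6)^2 + (8-11)^2) = 12.53

12.53


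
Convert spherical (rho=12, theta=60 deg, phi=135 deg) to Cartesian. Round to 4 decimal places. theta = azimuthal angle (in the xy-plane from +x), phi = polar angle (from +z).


x = 12 * sin(135) * cos(60) = 4.2426
y = 12 * sin(135) * sin(60) = 7.3485
z = 12 * cos(135) = -8.4853

(4.2426, 7.3485, -8.4853)


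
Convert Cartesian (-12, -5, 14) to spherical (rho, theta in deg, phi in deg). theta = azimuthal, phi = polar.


rho = sqrt((-12)^2 + (-5)^2 + 14^2) = 19.105
theta = atan2(-5, -12) = 202.6199 deg
phi = acos(14/19.105) = 42.8789 deg

rho = 19.105, theta = 202.6199 deg, phi = 42.8789 deg


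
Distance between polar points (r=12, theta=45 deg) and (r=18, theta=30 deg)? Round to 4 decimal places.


d = sqrt(r1^2 + r2^2 - 2*r1*r2*cos(t2-t1))
d = sqrt(12^2 + 18^2 - 2*12*18*cos(30-45)) = 7.1218

7.1218


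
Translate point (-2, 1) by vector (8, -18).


Translation: (x+dx, y+dy) = (-2+8, 1+-18) = (6, -17)

(6, -17)


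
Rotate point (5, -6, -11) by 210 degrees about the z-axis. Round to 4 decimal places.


x' = 5*cos(210) - -6*sin(210) = -7.3301
y' = 5*sin(210) + -6*cos(210) = 2.6962
z' = -11

(-7.3301, 2.6962, -11)


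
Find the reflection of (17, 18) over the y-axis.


Reflection across y-axis: (x, y) -> (-x, y)
(17, 18) -> (-17, 18)

(-17, 18)


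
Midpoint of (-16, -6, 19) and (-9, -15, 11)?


Midpoint = ((-16+-9)/2, (-6+-15)/2, (19+11)/2) = (-12.5, -10.5, 15)

(-12.5, -10.5, 15)


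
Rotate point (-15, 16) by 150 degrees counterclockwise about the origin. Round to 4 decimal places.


x' = -15*cos(150) - 16*sin(150) = 4.9904
y' = -15*sin(150) + 16*cos(150) = -21.3564

(4.9904, -21.3564)


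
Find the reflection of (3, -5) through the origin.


Reflection through origin: (x, y) -> (-x, -y)
(3, -5) -> (-3, 5)

(-3, 5)


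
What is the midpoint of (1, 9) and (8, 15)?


Midpoint = ((1+8)/2, (9+15)/2) = (4.5, 12)

(4.5, 12)


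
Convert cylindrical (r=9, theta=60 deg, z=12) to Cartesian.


x = 9 * cos(60) = 4.5
y = 9 * sin(60) = 7.7942
z = 12

(4.5, 7.7942, 12)


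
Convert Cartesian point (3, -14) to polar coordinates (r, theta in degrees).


r = sqrt(3^2 + (-14)^2) = 14.3178
theta = atan2(-14, 3) = 282.0948 degrees

r = 14.3178, theta = 282.0948 degrees


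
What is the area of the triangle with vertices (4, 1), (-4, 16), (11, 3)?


Area = |x1(y2-y3) + x2(y3-y1) + x3(y1-y2)| / 2
= |4*(16-3) + -4*(3-1) + 11*(1-16)| / 2
= 60.5

60.5


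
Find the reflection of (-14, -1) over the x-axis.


Reflection across x-axis: (x, y) -> (x, -y)
(-14, -1) -> (-14, 1)

(-14, 1)


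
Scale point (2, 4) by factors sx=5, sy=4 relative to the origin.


Scaling: (x*sx, y*sy) = (2*5, 4*4) = (10, 16)

(10, 16)


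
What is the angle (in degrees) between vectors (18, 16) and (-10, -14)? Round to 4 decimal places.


dot = 18*-10 + 16*-14 = -404
|u| = 24.0832, |v| = 17.2047
cos(angle) = -0.975
angle = 167.1712 degrees

167.1712 degrees


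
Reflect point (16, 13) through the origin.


Reflection through origin: (x, y) -> (-x, -y)
(16, 13) -> (-16, -13)

(-16, -13)


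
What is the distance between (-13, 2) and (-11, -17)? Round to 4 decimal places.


d = sqrt((-11--13)^2 + (-17-2)^2) = 19.105

19.105


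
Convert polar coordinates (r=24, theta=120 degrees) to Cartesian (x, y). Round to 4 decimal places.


x = 24 * cos(120) = -12
y = 24 * sin(120) = 20.7846

(-12, 20.7846)


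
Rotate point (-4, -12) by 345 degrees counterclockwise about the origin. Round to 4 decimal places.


x' = -4*cos(345) - -12*sin(345) = -6.9695
y' = -4*sin(345) + -12*cos(345) = -10.5558

(-6.9695, -10.5558)


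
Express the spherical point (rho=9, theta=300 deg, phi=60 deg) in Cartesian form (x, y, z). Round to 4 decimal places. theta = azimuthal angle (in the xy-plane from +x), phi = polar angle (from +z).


x = 9 * sin(60) * cos(300) = 3.8971
y = 9 * sin(60) * sin(300) = -6.75
z = 9 * cos(60) = 4.5

(3.8971, -6.75, 4.5)


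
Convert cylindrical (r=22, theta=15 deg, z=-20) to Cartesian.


x = 22 * cos(15) = 21.2504
y = 22 * sin(15) = 5.694
z = -20

(21.2504, 5.694, -20)


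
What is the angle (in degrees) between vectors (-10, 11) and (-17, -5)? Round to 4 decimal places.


dot = -10*-17 + 11*-5 = 115
|u| = 14.8661, |v| = 17.72
cos(angle) = 0.4366
angle = 64.1159 degrees

64.1159 degrees


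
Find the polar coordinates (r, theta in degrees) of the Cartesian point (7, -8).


r = sqrt(7^2 + (-8)^2) = 10.6301
theta = atan2(-8, 7) = 311.1859 degrees

r = 10.6301, theta = 311.1859 degrees


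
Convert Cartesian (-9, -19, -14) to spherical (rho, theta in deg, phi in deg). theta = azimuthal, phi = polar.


rho = sqrt((-9)^2 + (-19)^2 + (-14)^2) = 25.2587
theta = atan2(-19, -9) = 244.6538 deg
phi = acos(-14/25.2587) = 123.6601 deg

rho = 25.2587, theta = 244.6538 deg, phi = 123.6601 deg


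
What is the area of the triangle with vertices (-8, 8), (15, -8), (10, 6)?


Area = |x1(y2-y3) + x2(y3-y1) + x3(y1-y2)| / 2
= |-8*(-8-6) + 15*(6-8) + 10*(8--8)| / 2
= 121

121


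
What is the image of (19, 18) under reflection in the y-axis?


Reflection across y-axis: (x, y) -> (-x, y)
(19, 18) -> (-19, 18)

(-19, 18)


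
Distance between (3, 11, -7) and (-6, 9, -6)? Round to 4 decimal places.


d = sqrt((-6-3)^2 + (9-11)^2 + (-6--7)^2) = 9.2736

9.2736


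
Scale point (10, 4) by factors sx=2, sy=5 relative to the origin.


Scaling: (x*sx, y*sy) = (10*2, 4*5) = (20, 20)

(20, 20)


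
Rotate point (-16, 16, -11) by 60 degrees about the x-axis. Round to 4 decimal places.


x' = -16
y' = 16*cos(60) - -11*sin(60) = 17.5263
z' = 16*sin(60) + -11*cos(60) = 8.3564

(-16, 17.5263, 8.3564)


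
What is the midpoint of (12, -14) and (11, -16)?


Midpoint = ((12+11)/2, (-14+-16)/2) = (11.5, -15)

(11.5, -15)


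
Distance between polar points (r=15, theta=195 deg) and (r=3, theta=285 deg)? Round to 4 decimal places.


d = sqrt(r1^2 + r2^2 - 2*r1*r2*cos(t2-t1))
d = sqrt(15^2 + 3^2 - 2*15*3*cos(285-195)) = 15.2971

15.2971


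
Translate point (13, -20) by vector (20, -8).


Translation: (x+dx, y+dy) = (13+20, -20+-8) = (33, -28)

(33, -28)


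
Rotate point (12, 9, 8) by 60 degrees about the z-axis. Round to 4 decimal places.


x' = 12*cos(60) - 9*sin(60) = -1.7942
y' = 12*sin(60) + 9*cos(60) = 14.8923
z' = 8

(-1.7942, 14.8923, 8)


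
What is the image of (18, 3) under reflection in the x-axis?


Reflection across x-axis: (x, y) -> (x, -y)
(18, 3) -> (18, -3)

(18, -3)


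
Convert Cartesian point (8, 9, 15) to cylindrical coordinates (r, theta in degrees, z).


r = sqrt(8^2 + 9^2) = 12.0416
theta = atan2(9, 8) = 48.3665 deg
z = 15

r = 12.0416, theta = 48.3665 deg, z = 15


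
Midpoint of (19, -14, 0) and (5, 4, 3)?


Midpoint = ((19+5)/2, (-14+4)/2, (0+3)/2) = (12, -5, 1.5)

(12, -5, 1.5)


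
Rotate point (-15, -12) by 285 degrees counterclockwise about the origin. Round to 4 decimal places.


x' = -15*cos(285) - -12*sin(285) = -15.4734
y' = -15*sin(285) + -12*cos(285) = 11.3831

(-15.4734, 11.3831)


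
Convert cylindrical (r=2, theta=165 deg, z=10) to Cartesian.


x = 2 * cos(165) = -1.9319
y = 2 * sin(165) = 0.5176
z = 10

(-1.9319, 0.5176, 10)


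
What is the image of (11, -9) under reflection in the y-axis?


Reflection across y-axis: (x, y) -> (-x, y)
(11, -9) -> (-11, -9)

(-11, -9)


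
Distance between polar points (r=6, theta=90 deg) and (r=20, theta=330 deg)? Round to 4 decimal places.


d = sqrt(r1^2 + r2^2 - 2*r1*r2*cos(t2-t1))
d = sqrt(6^2 + 20^2 - 2*6*20*cos(330-90)) = 23.5797

23.5797


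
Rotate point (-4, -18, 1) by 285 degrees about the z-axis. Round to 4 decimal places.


x' = -4*cos(285) - -18*sin(285) = -18.4219
y' = -4*sin(285) + -18*cos(285) = -0.795
z' = 1

(-18.4219, -0.795, 1)


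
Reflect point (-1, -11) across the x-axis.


Reflection across x-axis: (x, y) -> (x, -y)
(-1, -11) -> (-1, 11)

(-1, 11)


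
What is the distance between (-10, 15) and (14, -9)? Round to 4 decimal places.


d = sqrt((14--10)^2 + (-9-15)^2) = 33.9411

33.9411


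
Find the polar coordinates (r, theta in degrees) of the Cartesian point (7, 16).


r = sqrt(7^2 + 16^2) = 17.4642
theta = atan2(16, 7) = 66.3706 degrees

r = 17.4642, theta = 66.3706 degrees


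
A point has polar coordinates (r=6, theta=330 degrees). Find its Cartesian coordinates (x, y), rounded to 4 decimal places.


x = 6 * cos(330) = 5.1962
y = 6 * sin(330) = -3

(5.1962, -3)


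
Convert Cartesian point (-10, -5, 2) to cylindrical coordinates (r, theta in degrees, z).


r = sqrt((-10)^2 + (-5)^2) = 11.1803
theta = atan2(-5, -10) = 206.5651 deg
z = 2

r = 11.1803, theta = 206.5651 deg, z = 2


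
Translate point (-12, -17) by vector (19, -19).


Translation: (x+dx, y+dy) = (-12+19, -17+-19) = (7, -36)

(7, -36)


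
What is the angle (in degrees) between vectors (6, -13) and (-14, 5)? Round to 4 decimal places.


dot = 6*-14 + -13*5 = -149
|u| = 14.3178, |v| = 14.8661
cos(angle) = -0.7
angle = 134.429 degrees

134.429 degrees


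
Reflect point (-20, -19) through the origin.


Reflection through origin: (x, y) -> (-x, -y)
(-20, -19) -> (20, 19)

(20, 19)


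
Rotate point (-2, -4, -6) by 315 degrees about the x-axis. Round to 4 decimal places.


x' = -2
y' = -4*cos(315) - -6*sin(315) = -7.0711
z' = -4*sin(315) + -6*cos(315) = -1.4142

(-2, -7.0711, -1.4142)


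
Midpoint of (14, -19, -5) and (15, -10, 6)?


Midpoint = ((14+15)/2, (-19+-10)/2, (-5+6)/2) = (14.5, -14.5, 0.5)

(14.5, -14.5, 0.5)


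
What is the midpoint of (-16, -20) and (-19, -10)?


Midpoint = ((-16+-19)/2, (-20+-10)/2) = (-17.5, -15)

(-17.5, -15)


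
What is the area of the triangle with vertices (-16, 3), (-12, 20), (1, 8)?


Area = |x1(y2-y3) + x2(y3-y1) + x3(y1-y2)| / 2
= |-16*(20-8) + -12*(8-3) + 1*(3-20)| / 2
= 134.5

134.5


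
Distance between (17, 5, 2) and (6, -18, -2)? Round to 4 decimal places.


d = sqrt((6-17)^2 + (-18-5)^2 + (-2-2)^2) = 25.807

25.807


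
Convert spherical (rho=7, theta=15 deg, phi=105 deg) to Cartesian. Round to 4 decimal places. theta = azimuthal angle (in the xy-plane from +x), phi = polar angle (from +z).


x = 7 * sin(105) * cos(15) = 6.5311
y = 7 * sin(105) * sin(15) = 1.75
z = 7 * cos(105) = -1.8117

(6.5311, 1.75, -1.8117)


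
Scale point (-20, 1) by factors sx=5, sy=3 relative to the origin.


Scaling: (x*sx, y*sy) = (-20*5, 1*3) = (-100, 3)

(-100, 3)


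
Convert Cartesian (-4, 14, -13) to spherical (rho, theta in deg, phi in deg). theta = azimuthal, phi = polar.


rho = sqrt((-4)^2 + 14^2 + (-13)^2) = 19.5192
theta = atan2(14, -4) = 105.9454 deg
phi = acos(-13/19.5192) = 131.7599 deg

rho = 19.5192, theta = 105.9454 deg, phi = 131.7599 deg


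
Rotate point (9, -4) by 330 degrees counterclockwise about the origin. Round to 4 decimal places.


x' = 9*cos(330) - -4*sin(330) = 5.7942
y' = 9*sin(330) + -4*cos(330) = -7.9641

(5.7942, -7.9641)


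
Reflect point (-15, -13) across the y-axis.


Reflection across y-axis: (x, y) -> (-x, y)
(-15, -13) -> (15, -13)

(15, -13)


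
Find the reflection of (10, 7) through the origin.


Reflection through origin: (x, y) -> (-x, -y)
(10, 7) -> (-10, -7)

(-10, -7)


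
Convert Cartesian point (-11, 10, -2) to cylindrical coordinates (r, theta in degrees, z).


r = sqrt((-11)^2 + 10^2) = 14.8661
theta = atan2(10, -11) = 137.7263 deg
z = -2

r = 14.8661, theta = 137.7263 deg, z = -2


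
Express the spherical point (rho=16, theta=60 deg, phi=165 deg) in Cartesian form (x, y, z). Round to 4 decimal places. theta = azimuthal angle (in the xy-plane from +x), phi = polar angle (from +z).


x = 16 * sin(165) * cos(60) = 2.0706
y = 16 * sin(165) * sin(60) = 3.5863
z = 16 * cos(165) = -15.4548

(2.0706, 3.5863, -15.4548)


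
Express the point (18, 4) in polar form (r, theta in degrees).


r = sqrt(18^2 + 4^2) = 18.4391
theta = atan2(4, 18) = 12.5288 degrees

r = 18.4391, theta = 12.5288 degrees


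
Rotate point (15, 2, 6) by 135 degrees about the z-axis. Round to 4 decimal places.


x' = 15*cos(135) - 2*sin(135) = -12.0208
y' = 15*sin(135) + 2*cos(135) = 9.1924
z' = 6

(-12.0208, 9.1924, 6)


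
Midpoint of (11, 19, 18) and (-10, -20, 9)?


Midpoint = ((11+-10)/2, (19+-20)/2, (18+9)/2) = (0.5, -0.5, 13.5)

(0.5, -0.5, 13.5)


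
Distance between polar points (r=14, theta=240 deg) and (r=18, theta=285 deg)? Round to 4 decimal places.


d = sqrt(r1^2 + r2^2 - 2*r1*r2*cos(t2-t1))
d = sqrt(14^2 + 18^2 - 2*14*18*cos(285-240)) = 12.7913

12.7913


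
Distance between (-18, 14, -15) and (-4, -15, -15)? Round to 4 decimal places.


d = sqrt((-4--18)^2 + (-15-14)^2 + (-15--15)^2) = 32.2025

32.2025


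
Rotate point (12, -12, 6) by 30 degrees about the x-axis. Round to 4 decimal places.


x' = 12
y' = -12*cos(30) - 6*sin(30) = -13.3923
z' = -12*sin(30) + 6*cos(30) = -0.8038

(12, -13.3923, -0.8038)


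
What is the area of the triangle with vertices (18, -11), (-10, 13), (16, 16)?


Area = |x1(y2-y3) + x2(y3-y1) + x3(y1-y2)| / 2
= |18*(13-16) + -10*(16--11) + 16*(-11-13)| / 2
= 354

354


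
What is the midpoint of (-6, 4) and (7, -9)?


Midpoint = ((-6+7)/2, (4+-9)/2) = (0.5, -2.5)

(0.5, -2.5)


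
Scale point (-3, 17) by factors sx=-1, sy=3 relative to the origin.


Scaling: (x*sx, y*sy) = (-3*-1, 17*3) = (3, 51)

(3, 51)


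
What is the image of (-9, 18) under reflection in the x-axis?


Reflection across x-axis: (x, y) -> (x, -y)
(-9, 18) -> (-9, -18)

(-9, -18)


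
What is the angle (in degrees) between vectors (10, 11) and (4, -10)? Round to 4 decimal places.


dot = 10*4 + 11*-10 = -70
|u| = 14.8661, |v| = 10.7703
cos(angle) = -0.4372
angle = 115.9249 degrees

115.9249 degrees


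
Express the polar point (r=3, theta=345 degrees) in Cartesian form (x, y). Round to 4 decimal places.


x = 3 * cos(345) = 2.8978
y = 3 * sin(345) = -0.7765

(2.8978, -0.7765)


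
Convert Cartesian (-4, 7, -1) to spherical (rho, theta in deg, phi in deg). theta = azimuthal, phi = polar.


rho = sqrt((-4)^2 + 7^2 + (-1)^2) = 8.124
theta = atan2(7, -4) = 119.7449 deg
phi = acos(-1/8.124) = 97.0706 deg

rho = 8.124, theta = 119.7449 deg, phi = 97.0706 deg


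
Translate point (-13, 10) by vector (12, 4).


Translation: (x+dx, y+dy) = (-13+12, 10+4) = (-1, 14)

(-1, 14)


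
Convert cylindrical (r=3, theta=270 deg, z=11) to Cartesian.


x = 3 * cos(270) = 0
y = 3 * sin(270) = -3
z = 11

(0, -3, 11)


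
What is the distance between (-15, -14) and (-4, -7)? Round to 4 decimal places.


d = sqrt((-4--15)^2 + (-7--14)^2) = 13.0384

13.0384


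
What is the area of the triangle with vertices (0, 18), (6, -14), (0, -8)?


Area = |x1(y2-y3) + x2(y3-y1) + x3(y1-y2)| / 2
= |0*(-14--8) + 6*(-8-18) + 0*(18--14)| / 2
= 78

78


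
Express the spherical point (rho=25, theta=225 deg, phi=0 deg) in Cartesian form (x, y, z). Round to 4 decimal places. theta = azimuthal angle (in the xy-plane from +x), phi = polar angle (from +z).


x = 25 * sin(0) * cos(225) = 0
y = 25 * sin(0) * sin(225) = 0
z = 25 * cos(0) = 25

(0, 0, 25)


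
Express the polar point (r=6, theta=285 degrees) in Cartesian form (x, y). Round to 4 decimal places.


x = 6 * cos(285) = 1.5529
y = 6 * sin(285) = -5.7956

(1.5529, -5.7956)


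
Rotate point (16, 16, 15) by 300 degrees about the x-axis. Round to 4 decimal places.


x' = 16
y' = 16*cos(300) - 15*sin(300) = 20.9904
z' = 16*sin(300) + 15*cos(300) = -6.3564

(16, 20.9904, -6.3564)


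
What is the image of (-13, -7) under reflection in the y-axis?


Reflection across y-axis: (x, y) -> (-x, y)
(-13, -7) -> (13, -7)

(13, -7)


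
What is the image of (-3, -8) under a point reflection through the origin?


Reflection through origin: (x, y) -> (-x, -y)
(-3, -8) -> (3, 8)

(3, 8)


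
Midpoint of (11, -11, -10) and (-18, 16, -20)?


Midpoint = ((11+-18)/2, (-11+16)/2, (-10+-20)/2) = (-3.5, 2.5, -15)

(-3.5, 2.5, -15)


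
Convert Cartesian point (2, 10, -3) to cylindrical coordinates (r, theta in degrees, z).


r = sqrt(2^2 + 10^2) = 10.198
theta = atan2(10, 2) = 78.6901 deg
z = -3

r = 10.198, theta = 78.6901 deg, z = -3


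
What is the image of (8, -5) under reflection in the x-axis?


Reflection across x-axis: (x, y) -> (x, -y)
(8, -5) -> (8, 5)

(8, 5)


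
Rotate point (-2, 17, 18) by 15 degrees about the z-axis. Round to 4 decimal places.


x' = -2*cos(15) - 17*sin(15) = -6.3318
y' = -2*sin(15) + 17*cos(15) = 15.9031
z' = 18

(-6.3318, 15.9031, 18)


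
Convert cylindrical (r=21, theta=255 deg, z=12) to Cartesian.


x = 21 * cos(255) = -5.4352
y = 21 * sin(255) = -20.2844
z = 12

(-5.4352, -20.2844, 12)


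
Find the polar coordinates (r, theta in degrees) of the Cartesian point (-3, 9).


r = sqrt((-3)^2 + 9^2) = 9.4868
theta = atan2(9, -3) = 108.4349 degrees

r = 9.4868, theta = 108.4349 degrees


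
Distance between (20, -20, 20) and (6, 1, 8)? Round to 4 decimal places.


d = sqrt((6-20)^2 + (1--20)^2 + (8-20)^2) = 27.9464

27.9464


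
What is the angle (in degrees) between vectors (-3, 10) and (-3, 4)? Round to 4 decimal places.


dot = -3*-3 + 10*4 = 49
|u| = 10.4403, |v| = 5
cos(angle) = 0.9387
angle = 20.1707 degrees

20.1707 degrees


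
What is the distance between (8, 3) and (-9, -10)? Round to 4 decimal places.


d = sqrt((-9-8)^2 + (-10-3)^2) = 21.4009

21.4009


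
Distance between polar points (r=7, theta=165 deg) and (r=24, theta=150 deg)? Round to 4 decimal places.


d = sqrt(r1^2 + r2^2 - 2*r1*r2*cos(t2-t1))
d = sqrt(7^2 + 24^2 - 2*7*24*cos(150-165)) = 17.3335

17.3335


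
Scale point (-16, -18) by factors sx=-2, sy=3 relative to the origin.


Scaling: (x*sx, y*sy) = (-16*-2, -18*3) = (32, -54)

(32, -54)


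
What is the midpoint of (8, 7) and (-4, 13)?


Midpoint = ((8+-4)/2, (7+13)/2) = (2, 10)

(2, 10)


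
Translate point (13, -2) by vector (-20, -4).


Translation: (x+dx, y+dy) = (13+-20, -2+-4) = (-7, -6)

(-7, -6)


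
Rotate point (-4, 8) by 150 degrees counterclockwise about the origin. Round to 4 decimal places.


x' = -4*cos(150) - 8*sin(150) = -0.5359
y' = -4*sin(150) + 8*cos(150) = -8.9282

(-0.5359, -8.9282)


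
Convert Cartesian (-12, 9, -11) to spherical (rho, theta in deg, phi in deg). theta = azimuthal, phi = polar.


rho = sqrt((-12)^2 + 9^2 + (-11)^2) = 18.6011
theta = atan2(9, -12) = 143.1301 deg
phi = acos(-11/18.6011) = 126.2538 deg

rho = 18.6011, theta = 143.1301 deg, phi = 126.2538 deg


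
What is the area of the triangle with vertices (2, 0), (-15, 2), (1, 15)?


Area = |x1(y2-y3) + x2(y3-y1) + x3(y1-y2)| / 2
= |2*(2-15) + -15*(15-0) + 1*(0-2)| / 2
= 126.5

126.5


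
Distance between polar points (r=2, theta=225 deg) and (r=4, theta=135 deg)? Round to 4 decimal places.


d = sqrt(r1^2 + r2^2 - 2*r1*r2*cos(t2-t1))
d = sqrt(2^2 + 4^2 - 2*2*4*cos(135-225)) = 4.4721

4.4721


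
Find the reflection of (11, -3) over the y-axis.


Reflection across y-axis: (x, y) -> (-x, y)
(11, -3) -> (-11, -3)

(-11, -3)


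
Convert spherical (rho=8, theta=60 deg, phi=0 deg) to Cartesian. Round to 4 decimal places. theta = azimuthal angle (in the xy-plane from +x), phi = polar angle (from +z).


x = 8 * sin(0) * cos(60) = 0
y = 8 * sin(0) * sin(60) = 0
z = 8 * cos(0) = 8

(0, 0, 8)


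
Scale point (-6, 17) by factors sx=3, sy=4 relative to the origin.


Scaling: (x*sx, y*sy) = (-6*3, 17*4) = (-18, 68)

(-18, 68)


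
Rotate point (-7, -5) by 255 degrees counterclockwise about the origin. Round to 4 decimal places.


x' = -7*cos(255) - -5*sin(255) = -3.0179
y' = -7*sin(255) + -5*cos(255) = 8.0556

(-3.0179, 8.0556)


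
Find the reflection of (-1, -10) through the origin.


Reflection through origin: (x, y) -> (-x, -y)
(-1, -10) -> (1, 10)

(1, 10)


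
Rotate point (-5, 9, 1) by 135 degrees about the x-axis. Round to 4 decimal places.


x' = -5
y' = 9*cos(135) - 1*sin(135) = -7.0711
z' = 9*sin(135) + 1*cos(135) = 5.6569

(-5, -7.0711, 5.6569)
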